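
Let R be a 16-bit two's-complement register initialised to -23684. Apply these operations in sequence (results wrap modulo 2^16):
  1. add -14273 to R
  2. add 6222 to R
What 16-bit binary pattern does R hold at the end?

1000010000001001

Start: R = -23684 = 1010001101111100.
R = -23684 + (-14273) = -37957; wraps to 27579 = 0110101110111011
R = 27579 + 6222 = 33801; wraps to -31735 = 1000010000001001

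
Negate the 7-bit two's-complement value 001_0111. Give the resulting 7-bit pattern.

1101001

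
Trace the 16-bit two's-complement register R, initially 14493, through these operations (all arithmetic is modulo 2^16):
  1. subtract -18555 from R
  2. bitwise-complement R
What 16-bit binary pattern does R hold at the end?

0111111011100111

Start: R = 14493 = 0011100010011101.
R = 14493 − (-18555) = 33048; wraps to -32488 = 1000000100011000
R = NOT 1000000100011000 = 0111111011100111 = 32487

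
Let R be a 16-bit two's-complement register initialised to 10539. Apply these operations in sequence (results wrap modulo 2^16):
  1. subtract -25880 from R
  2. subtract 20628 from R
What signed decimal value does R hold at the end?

Start: R = 10539 = 0010100100101011.
R = 10539 − (-25880) = 36419; wraps to -29117 = 1000111001000011
R = -29117 − 20628 = -49745; wraps to 15791 = 0011110110101111

15791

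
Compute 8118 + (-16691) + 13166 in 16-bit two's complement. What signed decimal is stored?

4593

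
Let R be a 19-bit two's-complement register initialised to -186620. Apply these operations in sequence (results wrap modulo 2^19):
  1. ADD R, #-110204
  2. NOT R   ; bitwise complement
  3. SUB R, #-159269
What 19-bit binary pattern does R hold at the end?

Start: R = -186620 = 1010010011100000100.
R = -186620 + (-110204) = -296824; wraps to 227464 = 0110111100010001000
R = NOT 0110111100010001000 = 1001000011101110111 = -227465
R = -227465 − (-159269) = -68196 = 1101111010110011100

1101111010110011100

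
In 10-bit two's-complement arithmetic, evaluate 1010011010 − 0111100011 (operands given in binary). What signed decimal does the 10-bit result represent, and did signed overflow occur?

183; overflow

1010011010 = -358 (signed)
0111100011 = 483 (signed)
Subtract via negate-and-add: invert 0111100011 + 1 = 1000011101 (i.e. -483).
  1010011010
+ 1000011101
= 0010110111  (discard carry-out 1)
Result 0010110111: MSB = 0 → value 183.
Both addends (after negating the subtrahend) are negative but the stored result is non-negative: signed overflow. The true value -358 − 483 = -841 lies outside [-512, 511].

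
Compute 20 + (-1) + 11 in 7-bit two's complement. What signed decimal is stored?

30

20 + (-1) = 19 (0010011)
19 + 11 = 30 (0011110)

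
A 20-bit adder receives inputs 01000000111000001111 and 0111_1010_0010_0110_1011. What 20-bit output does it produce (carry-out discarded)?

  01000000111000001111
+ 01111010001001101011
= 10111011000001111010

10111011000001111010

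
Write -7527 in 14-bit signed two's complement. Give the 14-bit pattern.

10001010011001

|-7527| = 7527 = 01110101100111 in 14 bits.
Invert the bits: 10001010011000. Add 1: 10001010011001.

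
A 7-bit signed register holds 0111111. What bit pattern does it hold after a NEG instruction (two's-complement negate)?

1000001

Invert: 1000000. Add 1: 1000001.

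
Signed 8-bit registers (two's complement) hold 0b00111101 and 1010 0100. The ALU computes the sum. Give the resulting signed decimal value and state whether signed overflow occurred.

-31; no overflow

0b00111101 → 00111101 = 61 (signed)
1010 0100 → 10100100 = -92 (signed)
  00111101
+ 10100100
= 11100001
Result 11100001: MSB = 1 → 225 − 256 = -31.
Addends have opposite signs, so signed overflow cannot occur.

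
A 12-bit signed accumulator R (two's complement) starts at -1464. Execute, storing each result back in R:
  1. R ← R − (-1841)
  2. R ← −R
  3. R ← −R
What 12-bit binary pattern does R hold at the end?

000101111001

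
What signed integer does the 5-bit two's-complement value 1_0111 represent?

MSB is 1, so the value is negative.
Unsigned reading: 23. Subtract 2^5 = 32: 23 − 32 = -9.

-9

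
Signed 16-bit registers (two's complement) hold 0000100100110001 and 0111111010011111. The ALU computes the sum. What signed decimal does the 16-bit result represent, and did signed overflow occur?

-30768; overflow

0000100100110001 = 2353 (signed)
0111111010011111 = 32415 (signed)
  0000100100110001
+ 0111111010011111
= 1000011111010000
Result 1000011111010000: MSB = 1 → 34768 − 65536 = -30768.
Both addends are non-negative but the stored result is negative: signed overflow. The true value 2353 + 32415 = 34768 lies outside [-32768, 32767].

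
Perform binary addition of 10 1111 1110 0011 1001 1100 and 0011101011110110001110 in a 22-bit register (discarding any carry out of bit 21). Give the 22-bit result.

  1011111110001110011100
+ 0011101011110110001110
= 1111101010000100101010

1111101010000100101010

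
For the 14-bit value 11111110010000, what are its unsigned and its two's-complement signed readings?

unsigned = 16272, signed = -112

Unsigned: 11111110010000 = 16272.
Signed: MSB=1 → 16272 − 16384 = -112.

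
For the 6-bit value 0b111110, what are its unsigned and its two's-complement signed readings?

Unsigned: 111110 = 62.
Signed: MSB=1 → 62 − 64 = -2.

unsigned = 62, signed = -2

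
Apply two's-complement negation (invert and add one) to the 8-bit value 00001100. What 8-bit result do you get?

11110100

Invert: 11110011. Add 1: 11110100.
Check: 00001100 = 12, 11110100 = -12.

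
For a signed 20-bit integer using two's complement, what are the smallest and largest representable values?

Minimum: −2^19 = -524288.
Maximum: 2^19 − 1 = 524287.

min = -524288, max = 524287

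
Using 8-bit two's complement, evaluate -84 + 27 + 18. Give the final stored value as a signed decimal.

-84 + 27 = -57 (11000111)
-57 + 18 = -39 (11011001)

-39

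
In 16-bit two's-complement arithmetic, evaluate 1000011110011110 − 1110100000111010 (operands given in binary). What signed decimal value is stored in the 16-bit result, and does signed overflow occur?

1000011110011110 = -30818 (signed)
1110100000111010 = -6086 (signed)
Subtract via negate-and-add: invert 1110100000111010 + 1 = 0001011111000110 (i.e. 6086).
  1000011110011110
+ 0001011111000110
= 1001111101100100
Result 1001111101100100: MSB = 1 → 40804 − 65536 = -24732.
Addends (after negating the subtrahend) have opposite signs, so signed overflow cannot occur.

-24732; no overflow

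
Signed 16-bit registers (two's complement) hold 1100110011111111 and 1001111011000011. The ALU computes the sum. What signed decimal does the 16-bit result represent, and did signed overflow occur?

27586; overflow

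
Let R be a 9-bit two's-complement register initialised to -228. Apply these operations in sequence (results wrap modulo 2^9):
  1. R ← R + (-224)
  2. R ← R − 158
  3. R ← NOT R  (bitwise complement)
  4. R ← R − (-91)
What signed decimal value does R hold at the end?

Start: R = -228 = 100011100.
R = -228 + (-224) = -452; wraps to 60 = 000111100
R = 60 − 158 = -98 = 110011110
R = NOT 110011110 = 001100001 = 97
R = 97 − (-91) = 188 = 010111100

188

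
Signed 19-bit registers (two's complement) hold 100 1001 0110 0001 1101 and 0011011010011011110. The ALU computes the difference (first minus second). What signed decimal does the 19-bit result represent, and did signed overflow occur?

100 1001 0110 0001 1101 → 1001001011000011101 = -223715 (signed)
0011011010011011110 = 111838 (signed)
Subtract via negate-and-add: invert 0011011010011011110 + 1 = 1100100101100100010 (i.e. -111838).
  1001001011000011101
+ 1100100101100100010
= 0101110000100111111  (discard carry-out 1)
Result 0101110000100111111: MSB = 0 → value 188735.
Both addends (after negating the subtrahend) are negative but the stored result is non-negative: signed overflow. The true value -223715 − 111838 = -335553 lies outside [-262144, 262143].

188735; overflow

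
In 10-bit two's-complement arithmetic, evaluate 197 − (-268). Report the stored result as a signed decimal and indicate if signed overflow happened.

465; no overflow

197 → 0011000101
-268 → 1011110100
Subtract via negate-and-add: invert 1011110100 + 1 = 0100001100 (i.e. 268).
  0011000101
+ 0100001100
= 0111010001
Result 0111010001: MSB = 0 → value 465.
Both addends (after negating the subtrahend) are non-negative and so is the stored result: no signed overflow.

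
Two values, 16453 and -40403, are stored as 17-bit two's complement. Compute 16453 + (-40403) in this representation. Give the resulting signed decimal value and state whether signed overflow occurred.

-23950; no overflow

16453 → 00100000001000101
-40403 → 10110001000101101
  00100000001000101
+ 10110001000101101
= 11010001001110010
Result 11010001001110010: MSB = 1 → 107122 − 131072 = -23950.
Addends have opposite signs, so signed overflow cannot occur.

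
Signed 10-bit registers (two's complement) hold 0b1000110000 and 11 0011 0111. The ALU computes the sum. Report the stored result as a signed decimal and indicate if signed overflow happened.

0b1000110000 → 1000110000 = -464 (signed)
11 0011 0111 → 1100110111 = -201 (signed)
  1000110000
+ 1100110111
= 0101100111  (discard carry-out 1)
Result 0101100111: MSB = 0 → value 359.
Both addends are negative but the stored result is non-negative: signed overflow. The true value -464 + (-201) = -665 lies outside [-512, 511].

359; overflow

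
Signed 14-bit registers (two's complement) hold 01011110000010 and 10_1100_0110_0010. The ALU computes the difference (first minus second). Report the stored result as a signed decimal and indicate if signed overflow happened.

-5344; overflow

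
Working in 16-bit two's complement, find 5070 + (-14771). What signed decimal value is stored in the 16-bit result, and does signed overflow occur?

5070 → 0001001111001110
-14771 → 1100011001001101
  0001001111001110
+ 1100011001001101
= 1101101000011011
Result 1101101000011011: MSB = 1 → 55835 − 65536 = -9701.
Addends have opposite signs, so signed overflow cannot occur.

-9701; no overflow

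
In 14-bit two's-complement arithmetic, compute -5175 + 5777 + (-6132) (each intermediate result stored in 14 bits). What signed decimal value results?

-5530

-5175 + 5777 = 602 (00001001011010)
602 + (-6132) = -5530 (10101001100110)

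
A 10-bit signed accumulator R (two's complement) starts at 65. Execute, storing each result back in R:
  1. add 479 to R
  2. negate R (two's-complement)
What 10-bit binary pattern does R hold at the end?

Start: R = 65 = 0001000001.
R = 65 + 479 = 544; wraps to -480 = 1000100000
R = −(-480) = 480 = 0111100000

0111100000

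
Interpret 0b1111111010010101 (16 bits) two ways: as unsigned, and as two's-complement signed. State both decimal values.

unsigned = 65173, signed = -363

Unsigned: 1111111010010101 = 65173.
Signed: MSB=1 → 65173 − 65536 = -363.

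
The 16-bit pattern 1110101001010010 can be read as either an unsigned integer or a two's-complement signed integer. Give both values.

unsigned = 59986, signed = -5550

Unsigned: 1110101001010010 = 59986.
Signed: MSB=1 → 59986 − 65536 = -5550.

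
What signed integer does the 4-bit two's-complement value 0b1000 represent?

MSB is 1, so the value is negative.
Unsigned reading: 8. Subtract 2^4 = 16: 8 − 16 = -8.

-8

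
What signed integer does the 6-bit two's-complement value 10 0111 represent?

-25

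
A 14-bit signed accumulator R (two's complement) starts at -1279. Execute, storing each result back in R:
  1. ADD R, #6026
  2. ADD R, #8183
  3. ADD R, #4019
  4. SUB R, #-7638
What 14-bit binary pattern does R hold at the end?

10000000001011

Start: R = -1279 = 11101100000001.
R = -1279 + 6026 = 4747 = 01001010001011
R = 4747 + 8183 = 12930; wraps to -3454 = 11001010000010
R = -3454 + 4019 = 565 = 00001000110101
R = 565 − (-7638) = 8203; wraps to -8181 = 10000000001011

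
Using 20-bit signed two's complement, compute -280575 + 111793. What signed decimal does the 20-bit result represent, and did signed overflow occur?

-280575 → 10111011100000000001
111793 → 00011011010010110001
  10111011100000000001
+ 00011011010010110001
= 11010110110010110010
Result 11010110110010110010: MSB = 1 → 879794 − 1048576 = -168782.
Addends have opposite signs, so signed overflow cannot occur.

-168782; no overflow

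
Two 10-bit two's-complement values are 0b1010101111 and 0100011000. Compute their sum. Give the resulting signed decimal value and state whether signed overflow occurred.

-57; no overflow

0b1010101111 → 1010101111 = -337 (signed)
0100011000 = 280 (signed)
  1010101111
+ 0100011000
= 1111000111
Result 1111000111: MSB = 1 → 967 − 1024 = -57.
Addends have opposite signs, so signed overflow cannot occur.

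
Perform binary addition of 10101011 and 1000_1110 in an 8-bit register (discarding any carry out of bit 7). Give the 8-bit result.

  10101011
+ 10001110
= 00111001  (discard carry-out 1)

00111001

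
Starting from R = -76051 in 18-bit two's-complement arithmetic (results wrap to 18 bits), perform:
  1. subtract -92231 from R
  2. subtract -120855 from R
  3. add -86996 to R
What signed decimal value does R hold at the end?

50039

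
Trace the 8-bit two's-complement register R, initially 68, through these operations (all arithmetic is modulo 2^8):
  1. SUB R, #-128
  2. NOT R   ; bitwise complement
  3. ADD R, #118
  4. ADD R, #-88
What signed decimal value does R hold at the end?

89

Start: R = 68 = 01000100.
R = 68 − (-128) = 196; wraps to -60 = 11000100
R = NOT 11000100 = 00111011 = 59
R = 59 + 118 = 177; wraps to -79 = 10110001
R = -79 + (-88) = -167; wraps to 89 = 01011001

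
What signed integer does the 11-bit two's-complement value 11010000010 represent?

-382

MSB is 1, so the value is negative.
Invert: 00101111101. Add 1: 00101111110 = 382. So the value is −382.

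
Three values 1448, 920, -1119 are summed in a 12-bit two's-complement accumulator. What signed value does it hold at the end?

1448 + 920 = 2368 → wraps to -1728 (100101000000)
-1728 + (-1119) = -2847 → wraps to 1249 (010011100001)

1249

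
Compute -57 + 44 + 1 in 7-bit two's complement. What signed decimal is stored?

-57 + 44 = -13 (1110011)
-13 + 1 = -12 (1110100)

-12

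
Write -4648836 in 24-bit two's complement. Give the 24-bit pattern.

101110010001000001111100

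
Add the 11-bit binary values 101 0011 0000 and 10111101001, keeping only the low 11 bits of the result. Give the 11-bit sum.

  10100110000
+ 10111101001
= 01100011001  (discard carry-out 1)

01100011001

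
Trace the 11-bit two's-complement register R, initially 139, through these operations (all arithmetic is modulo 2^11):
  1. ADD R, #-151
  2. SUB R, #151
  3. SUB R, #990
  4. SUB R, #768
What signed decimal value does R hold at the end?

Start: R = 139 = 00010001011.
R = 139 + (-151) = -12 = 11111110100
R = -12 − 151 = -163 = 11101011101
R = -163 − 990 = -1153; wraps to 895 = 01101111111
R = 895 − 768 = 127 = 00001111111

127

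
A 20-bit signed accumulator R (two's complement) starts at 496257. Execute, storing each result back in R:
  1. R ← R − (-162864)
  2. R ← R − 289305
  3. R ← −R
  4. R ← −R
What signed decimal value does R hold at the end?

Start: R = 496257 = 01111001001010000001.
R = 496257 − (-162864) = 659121; wraps to -389455 = 10100000111010110001
R = -389455 − 289305 = -678760; wraps to 369816 = 01011010010010011000
R = −(369816) = -369816 = 10100101101101101000
R = −(-369816) = 369816 = 01011010010010011000

369816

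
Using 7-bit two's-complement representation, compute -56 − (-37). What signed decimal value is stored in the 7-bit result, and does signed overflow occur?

-56 → 1001000
-37 → 1011011
Subtract via negate-and-add: invert 1011011 + 1 = 0100101 (i.e. 37).
  1001000
+ 0100101
= 1101101
Result 1101101: MSB = 1 → 109 − 128 = -19.
Addends (after negating the subtrahend) have opposite signs, so signed overflow cannot occur.

-19; no overflow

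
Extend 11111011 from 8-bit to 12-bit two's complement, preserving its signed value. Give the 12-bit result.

MSB of 11111011 is 1; replicate it into the new high bits.
1111|11111011 → 111111111011 (still -5).

111111111011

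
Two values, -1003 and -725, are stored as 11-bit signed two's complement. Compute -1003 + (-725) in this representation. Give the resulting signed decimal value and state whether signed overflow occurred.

320; overflow

-1003 → 10000010101
-725 → 10100101011
  10000010101
+ 10100101011
= 00101000000  (discard carry-out 1)
Result 00101000000: MSB = 0 → value 320.
Both addends are negative but the stored result is non-negative: signed overflow. The true value -1003 + (-725) = -1728 lies outside [-1024, 1023].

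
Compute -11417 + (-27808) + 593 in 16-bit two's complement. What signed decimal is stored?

-11417 + (-27808) = -39225 → wraps to 26311 (0110011011000111)
26311 + 593 = 26904 (0110100100011000)

26904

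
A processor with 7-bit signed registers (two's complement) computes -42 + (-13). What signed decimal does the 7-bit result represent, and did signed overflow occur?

-55; no overflow

-42 → 1010110
-13 → 1110011
  1010110
+ 1110011
= 1001001  (discard carry-out 1)
Result 1001001: MSB = 1 → 73 − 128 = -55.
Both addends are negative and so is the stored result: no signed overflow.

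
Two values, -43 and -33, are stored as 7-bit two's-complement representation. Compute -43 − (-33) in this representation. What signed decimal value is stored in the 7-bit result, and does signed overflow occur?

-43 → 1010101
-33 → 1011111
Subtract via negate-and-add: invert 1011111 + 1 = 0100001 (i.e. 33).
  1010101
+ 0100001
= 1110110
Result 1110110: MSB = 1 → 118 − 128 = -10.
Addends (after negating the subtrahend) have opposite signs, so signed overflow cannot occur.

-10; no overflow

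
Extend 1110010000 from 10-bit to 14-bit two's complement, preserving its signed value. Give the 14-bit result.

11111110010000

MSB of 1110010000 is 1; replicate it into the new high bits.
1111|1110010000 → 11111110010000 (still -112).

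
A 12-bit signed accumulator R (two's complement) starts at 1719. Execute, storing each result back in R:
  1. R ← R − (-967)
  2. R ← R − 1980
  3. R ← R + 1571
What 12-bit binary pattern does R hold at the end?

Start: R = 1719 = 011010110111.
R = 1719 − (-967) = 2686; wraps to -1410 = 101001111110
R = -1410 − 1980 = -3390; wraps to 706 = 001011000010
R = 706 + 1571 = 2277; wraps to -1819 = 100011100101

100011100101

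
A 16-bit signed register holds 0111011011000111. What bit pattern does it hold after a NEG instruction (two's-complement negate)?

1000100100111001

Invert: 1000100100111000. Add 1: 1000100100111001.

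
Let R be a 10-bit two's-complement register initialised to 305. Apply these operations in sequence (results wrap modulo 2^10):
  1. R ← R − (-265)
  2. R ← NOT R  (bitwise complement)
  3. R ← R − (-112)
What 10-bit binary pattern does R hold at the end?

Start: R = 305 = 0100110001.
R = 305 − (-265) = 570; wraps to -454 = 1000111010
R = NOT 1000111010 = 0111000101 = 453
R = 453 − (-112) = 565; wraps to -459 = 1000110101

1000110101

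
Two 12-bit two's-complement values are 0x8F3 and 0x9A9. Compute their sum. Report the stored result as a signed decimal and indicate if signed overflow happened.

0x8F3 = 100011110011 = -1805 (signed)
0x9A9 = 100110101001 = -1623 (signed)
  100011110011
+ 100110101001
= 001010011100  (discard carry-out 1)
Result 001010011100: MSB = 0 → value 668.
Both addends are negative but the stored result is non-negative: signed overflow. The true value -1805 + (-1623) = -3428 lies outside [-2048, 2047].

668; overflow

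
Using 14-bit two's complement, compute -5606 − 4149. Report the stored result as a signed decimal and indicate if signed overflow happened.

6629; overflow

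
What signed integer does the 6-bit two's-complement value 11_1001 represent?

-7

MSB is 1, so the value is negative.
Unsigned reading: 57. Subtract 2^6 = 64: 57 − 64 = -7.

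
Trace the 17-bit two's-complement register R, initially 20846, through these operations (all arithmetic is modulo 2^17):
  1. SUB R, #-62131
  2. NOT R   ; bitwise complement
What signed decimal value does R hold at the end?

48094

Start: R = 20846 = 00101000101101110.
R = 20846 − (-62131) = 82977; wraps to -48095 = 10100010000100001
R = NOT 10100010000100001 = 01011101111011110 = 48094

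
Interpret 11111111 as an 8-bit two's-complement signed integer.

-1

MSB is 1, so the value is negative.
Invert: 00000000. Add 1: 00000001 = 1. So the value is −1.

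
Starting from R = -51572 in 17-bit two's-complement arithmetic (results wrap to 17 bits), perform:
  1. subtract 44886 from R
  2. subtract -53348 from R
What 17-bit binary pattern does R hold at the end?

10101011110011010

Start: R = -51572 = 10011011010001100.
R = -51572 − 44886 = -96458; wraps to 34614 = 01000011100110110
R = 34614 − (-53348) = 87962; wraps to -43110 = 10101011110011010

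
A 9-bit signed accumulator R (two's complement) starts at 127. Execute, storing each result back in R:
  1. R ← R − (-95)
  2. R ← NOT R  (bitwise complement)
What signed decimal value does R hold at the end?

-223

Start: R = 127 = 001111111.
R = 127 − (-95) = 222 = 011011110
R = NOT 011011110 = 100100001 = -223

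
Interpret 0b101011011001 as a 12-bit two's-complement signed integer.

-1319

MSB is 1, so the value is negative.
Unsigned reading: 2777. Subtract 2^12 = 4096: 2777 − 4096 = -1319.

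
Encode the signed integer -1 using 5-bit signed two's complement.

11111

|-1| = 1 = 00001 in 5 bits.
Invert the bits: 11110. Add 1: 11111.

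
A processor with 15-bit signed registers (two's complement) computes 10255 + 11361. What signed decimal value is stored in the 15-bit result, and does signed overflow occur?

-11152; overflow

10255 → 010100000001111
11361 → 010110001100001
  010100000001111
+ 010110001100001
= 101010001110000
Result 101010001110000: MSB = 1 → 21616 − 32768 = -11152.
Both addends are non-negative but the stored result is negative: signed overflow. The true value 10255 + 11361 = 21616 lies outside [-16384, 16383].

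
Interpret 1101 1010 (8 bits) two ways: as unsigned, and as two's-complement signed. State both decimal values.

unsigned = 218, signed = -38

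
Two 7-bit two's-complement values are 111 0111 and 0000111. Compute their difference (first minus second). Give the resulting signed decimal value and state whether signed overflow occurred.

-16; no overflow

111 0111 → 1110111 = -9 (signed)
0000111 = 7 (signed)
Subtract via negate-and-add: invert 0000111 + 1 = 1111001 (i.e. -7).
  1110111
+ 1111001
= 1110000  (discard carry-out 1)
Result 1110000: MSB = 1 → 112 − 128 = -16.
Both addends (after negating the subtrahend) are negative and so is the stored result: no signed overflow.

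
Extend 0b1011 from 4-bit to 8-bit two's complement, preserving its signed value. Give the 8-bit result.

MSB of 1011 is 1; replicate it into the new high bits.
1111|1011 → 11111011 (still -5).

11111011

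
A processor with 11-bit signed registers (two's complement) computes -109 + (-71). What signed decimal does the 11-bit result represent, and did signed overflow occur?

-180; no overflow

-109 → 11110010011
-71 → 11110111001
  11110010011
+ 11110111001
= 11101001100  (discard carry-out 1)
Result 11101001100: MSB = 1 → 1868 − 2048 = -180.
Both addends are negative and so is the stored result: no signed overflow.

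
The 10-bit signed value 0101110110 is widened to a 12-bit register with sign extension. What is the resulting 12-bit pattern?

MSB of 0101110110 is 0; replicate it into the new high bits.
00|0101110110 → 000101110110 (still 374).

000101110110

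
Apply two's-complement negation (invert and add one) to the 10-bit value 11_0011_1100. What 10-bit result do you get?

Invert: 0011000011. Add 1: 0011000100.
Check: 1100111100 = -196, 0011000100 = 196.

0011000100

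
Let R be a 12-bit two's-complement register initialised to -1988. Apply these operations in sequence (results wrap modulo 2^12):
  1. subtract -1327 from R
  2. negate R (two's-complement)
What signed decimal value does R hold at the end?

661

Start: R = -1988 = 100000111100.
R = -1988 − (-1327) = -661 = 110101101011
R = −(-661) = 661 = 001010010101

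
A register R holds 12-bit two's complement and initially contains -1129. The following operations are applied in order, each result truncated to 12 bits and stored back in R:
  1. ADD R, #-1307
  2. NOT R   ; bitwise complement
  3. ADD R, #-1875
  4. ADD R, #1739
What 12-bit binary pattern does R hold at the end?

Start: R = -1129 = 101110010111.
R = -1129 + (-1307) = -2436; wraps to 1660 = 011001111100
R = NOT 011001111100 = 100110000011 = -1661
R = -1661 + (-1875) = -3536; wraps to 560 = 001000110000
R = 560 + 1739 = 2299; wraps to -1797 = 100011111011

100011111011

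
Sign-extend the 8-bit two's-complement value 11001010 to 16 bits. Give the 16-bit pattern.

MSB of 11001010 is 1; replicate it into the new high bits.
11111111|11001010 → 1111111111001010 (still -54).

1111111111001010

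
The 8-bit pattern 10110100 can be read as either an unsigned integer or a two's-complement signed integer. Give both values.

unsigned = 180, signed = -76

Unsigned: 10110100 = 180.
Signed: MSB=1 → 180 − 256 = -76.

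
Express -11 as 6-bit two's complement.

110101

|-11| = 11 = 001011 in 6 bits.
Invert the bits: 110100. Add 1: 110101.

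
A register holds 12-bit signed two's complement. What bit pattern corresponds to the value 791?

001100010111

791 is non-negative, so write it directly in 12 bits: 001100010111.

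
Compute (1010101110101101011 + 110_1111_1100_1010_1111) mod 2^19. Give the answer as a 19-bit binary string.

  1010101110101101011
+ 1101111110010101111
= 1000101101000011010  (discard carry-out 1)

1000101101000011010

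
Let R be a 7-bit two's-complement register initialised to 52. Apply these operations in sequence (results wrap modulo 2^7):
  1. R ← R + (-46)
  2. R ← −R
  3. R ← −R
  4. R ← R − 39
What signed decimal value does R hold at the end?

-33

Start: R = 52 = 0110100.
R = 52 + (-46) = 6 = 0000110
R = −(6) = -6 = 1111010
R = −(-6) = 6 = 0000110
R = 6 − 39 = -33 = 1011111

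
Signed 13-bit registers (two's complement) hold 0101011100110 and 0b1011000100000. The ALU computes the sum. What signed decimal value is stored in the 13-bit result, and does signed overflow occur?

0101011100110 = 2790 (signed)
0b1011000100000 → 1011000100000 = -2528 (signed)
  0101011100110
+ 1011000100000
= 0000100000110  (discard carry-out 1)
Result 0000100000110: MSB = 0 → value 262.
Addends have opposite signs, so signed overflow cannot occur.

262; no overflow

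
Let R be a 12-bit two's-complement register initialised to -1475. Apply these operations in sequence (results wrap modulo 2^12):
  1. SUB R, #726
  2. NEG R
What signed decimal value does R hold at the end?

-1895

Start: R = -1475 = 101000111101.
R = -1475 − 726 = -2201; wraps to 1895 = 011101100111
R = −(1895) = -1895 = 100010011001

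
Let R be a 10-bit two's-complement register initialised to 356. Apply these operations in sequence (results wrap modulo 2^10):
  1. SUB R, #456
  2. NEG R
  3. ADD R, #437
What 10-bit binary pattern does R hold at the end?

Start: R = 356 = 0101100100.
R = 356 − 456 = -100 = 1110011100
R = −(-100) = 100 = 0001100100
R = 100 + 437 = 537; wraps to -487 = 1000011001

1000011001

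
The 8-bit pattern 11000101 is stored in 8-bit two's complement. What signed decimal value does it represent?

MSB is 1, so the value is negative.
Unsigned reading: 197. Subtract 2^8 = 256: 197 − 256 = -59.

-59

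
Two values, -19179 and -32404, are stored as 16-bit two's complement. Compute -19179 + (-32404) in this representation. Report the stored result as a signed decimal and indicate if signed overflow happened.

13953; overflow

-19179 → 1011010100010101
-32404 → 1000000101101100
  1011010100010101
+ 1000000101101100
= 0011011010000001  (discard carry-out 1)
Result 0011011010000001: MSB = 0 → value 13953.
Both addends are negative but the stored result is non-negative: signed overflow. The true value -19179 + (-32404) = -51583 lies outside [-32768, 32767].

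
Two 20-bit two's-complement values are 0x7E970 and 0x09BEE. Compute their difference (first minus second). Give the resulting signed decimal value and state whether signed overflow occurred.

0x7E970 = 01111110100101110000 = 518512 (signed)
0x09BEE = 00001001101111101110 = 39918 (signed)
Subtract via negate-and-add: invert 00001001101111101110 + 1 = 11110110010000010010 (i.e. -39918).
  01111110100101110000
+ 11110110010000010010
= 01110100110110000010  (discard carry-out 1)
Result 01110100110110000010: MSB = 0 → value 478594.
Addends (after negating the subtrahend) have opposite signs, so signed overflow cannot occur.

478594; no overflow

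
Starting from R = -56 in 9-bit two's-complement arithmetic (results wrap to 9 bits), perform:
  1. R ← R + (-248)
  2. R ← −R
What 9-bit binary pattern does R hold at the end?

100110000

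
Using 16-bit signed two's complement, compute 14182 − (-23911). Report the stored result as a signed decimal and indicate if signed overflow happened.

-27443; overflow

14182 → 0011011101100110
-23911 → 1010001010011001
Subtract via negate-and-add: invert 1010001010011001 + 1 = 0101110101100111 (i.e. 23911).
  0011011101100110
+ 0101110101100111
= 1001010011001101
Result 1001010011001101: MSB = 1 → 38093 − 65536 = -27443.
Both addends (after negating the subtrahend) are non-negative but the stored result is negative: signed overflow. The true value 14182 − (-23911) = 38093 lies outside [-32768, 32767].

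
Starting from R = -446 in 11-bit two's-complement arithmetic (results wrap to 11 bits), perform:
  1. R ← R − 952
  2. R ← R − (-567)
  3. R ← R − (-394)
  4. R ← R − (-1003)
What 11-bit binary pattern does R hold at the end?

Start: R = -446 = 11001000010.
R = -446 − 952 = -1398; wraps to 650 = 01010001010
R = 650 − (-567) = 1217; wraps to -831 = 10011000001
R = -831 − (-394) = -437 = 11001001011
R = -437 − (-1003) = 566 = 01000110110

01000110110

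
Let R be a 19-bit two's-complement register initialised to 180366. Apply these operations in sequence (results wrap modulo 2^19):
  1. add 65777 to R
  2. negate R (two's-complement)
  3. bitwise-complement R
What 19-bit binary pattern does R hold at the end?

0111100000101111110

Start: R = 180366 = 0101100000010001110.
R = 180366 + 65777 = 246143 = 0111100000101111111
R = −(246143) = -246143 = 1000011111010000001
R = NOT 1000011111010000001 = 0111100000101111110 = 246142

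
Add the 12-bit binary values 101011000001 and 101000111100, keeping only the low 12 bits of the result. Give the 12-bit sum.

  101011000001
+ 101000111100
= 010011111101  (discard carry-out 1)

010011111101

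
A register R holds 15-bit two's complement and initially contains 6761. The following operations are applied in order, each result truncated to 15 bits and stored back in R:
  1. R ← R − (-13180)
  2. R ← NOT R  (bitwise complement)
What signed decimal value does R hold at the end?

12826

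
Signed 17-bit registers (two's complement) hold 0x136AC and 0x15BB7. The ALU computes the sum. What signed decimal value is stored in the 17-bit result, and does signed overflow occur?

0x136AC = 10011011010101100 = -51540 (signed)
0x15BB7 = 10101101110110111 = -42057 (signed)
  10011011010101100
+ 10101101110110111
= 01001001001100011  (discard carry-out 1)
Result 01001001001100011: MSB = 0 → value 37475.
Both addends are negative but the stored result is non-negative: signed overflow. The true value -51540 + (-42057) = -93597 lies outside [-65536, 65535].

37475; overflow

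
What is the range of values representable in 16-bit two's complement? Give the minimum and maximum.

Minimum: −2^15 = -32768.
Maximum: 2^15 − 1 = 32767.

min = -32768, max = 32767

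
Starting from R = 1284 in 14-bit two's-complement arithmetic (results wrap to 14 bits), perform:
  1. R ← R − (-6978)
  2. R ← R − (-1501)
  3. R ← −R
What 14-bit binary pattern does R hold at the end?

Start: R = 1284 = 00010100000100.
R = 1284 − (-6978) = 8262; wraps to -8122 = 10000001000110
R = -8122 − (-1501) = -6621 = 10011000100011
R = −(-6621) = 6621 = 01100111011101

01100111011101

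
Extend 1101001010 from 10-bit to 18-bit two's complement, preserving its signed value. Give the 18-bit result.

111111111101001010

MSB of 1101001010 is 1; replicate it into the new high bits.
11111111|1101001010 → 111111111101001010 (still -182).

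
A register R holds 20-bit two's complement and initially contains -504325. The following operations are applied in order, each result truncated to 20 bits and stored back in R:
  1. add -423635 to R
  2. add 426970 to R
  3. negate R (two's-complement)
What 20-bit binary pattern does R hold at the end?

Start: R = -504325 = 10000100110111111011.
R = -504325 + (-423635) = -927960; wraps to 120616 = 00011101011100101000
R = 120616 + 426970 = 547586; wraps to -500990 = 10000101101100000010
R = −(-500990) = 500990 = 01111010010011111110

01111010010011111110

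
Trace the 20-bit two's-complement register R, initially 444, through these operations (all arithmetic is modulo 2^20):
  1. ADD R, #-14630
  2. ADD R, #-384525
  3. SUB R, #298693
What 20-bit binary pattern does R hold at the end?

Start: R = 444 = 00000000000110111100.
R = 444 + (-14630) = -14186 = 11111100100010010110
R = -14186 + (-384525) = -398711 = 10011110101010001001
R = -398711 − 298693 = -697404; wraps to 351172 = 01010101101111000100

01010101101111000100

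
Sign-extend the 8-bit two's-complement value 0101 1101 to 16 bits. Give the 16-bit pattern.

0000000001011101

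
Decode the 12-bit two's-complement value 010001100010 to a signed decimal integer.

1122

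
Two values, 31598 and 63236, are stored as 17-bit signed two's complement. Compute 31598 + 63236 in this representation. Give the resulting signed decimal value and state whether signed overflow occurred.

-36238; overflow

31598 → 00111101101101110
63236 → 01111011100000100
  00111101101101110
+ 01111011100000100
= 10111001001110010
Result 10111001001110010: MSB = 1 → 94834 − 131072 = -36238.
Both addends are non-negative but the stored result is negative: signed overflow. The true value 31598 + 63236 = 94834 lies outside [-65536, 65535].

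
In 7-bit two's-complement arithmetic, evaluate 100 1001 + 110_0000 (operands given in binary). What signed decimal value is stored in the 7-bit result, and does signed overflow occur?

41; overflow

100 1001 → 1001001 = -55 (signed)
110_0000 → 1100000 = -32 (signed)
  1001001
+ 1100000
= 0101001  (discard carry-out 1)
Result 0101001: MSB = 0 → value 41.
Both addends are negative but the stored result is non-negative: signed overflow. The true value -55 + (-32) = -87 lies outside [-64, 63].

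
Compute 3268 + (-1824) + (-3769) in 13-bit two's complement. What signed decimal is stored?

-2325

3268 + (-1824) = 1444 (0010110100100)
1444 + (-3769) = -2325 (1011011101011)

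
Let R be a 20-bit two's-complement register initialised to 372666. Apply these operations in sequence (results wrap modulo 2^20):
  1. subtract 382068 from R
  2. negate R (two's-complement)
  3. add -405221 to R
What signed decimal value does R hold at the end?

Start: R = 372666 = 01011010111110111010.
R = 372666 − 382068 = -9402 = 11111101101101000110
R = −(-9402) = 9402 = 00000010010010111010
R = 9402 + (-405221) = -395819 = 10011111010111010101

-395819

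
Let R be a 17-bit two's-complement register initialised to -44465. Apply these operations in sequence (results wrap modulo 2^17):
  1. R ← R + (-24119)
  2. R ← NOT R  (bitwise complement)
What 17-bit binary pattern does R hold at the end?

10000101111100111

Start: R = -44465 = 10101001001001111.
R = -44465 + (-24119) = -68584; wraps to 62488 = 01111010000011000
R = NOT 01111010000011000 = 10000101111100111 = -62489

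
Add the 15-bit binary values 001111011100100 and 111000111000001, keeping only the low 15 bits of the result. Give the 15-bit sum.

001000010100101

  001111011100100
+ 111000111000001
= 001000010100101  (discard carry-out 1)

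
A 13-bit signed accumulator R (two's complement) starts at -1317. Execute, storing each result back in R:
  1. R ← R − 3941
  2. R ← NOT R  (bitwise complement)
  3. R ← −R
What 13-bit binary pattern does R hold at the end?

0101101110111

Start: R = -1317 = 1101011011011.
R = -1317 − 3941 = -5258; wraps to 2934 = 0101101110110
R = NOT 0101101110110 = 1010010001001 = -2935
R = −(-2935) = 2935 = 0101101110111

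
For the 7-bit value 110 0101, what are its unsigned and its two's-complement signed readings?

unsigned = 101, signed = -27

Unsigned: 1100101 = 101.
Signed: MSB=1 → 101 − 128 = -27.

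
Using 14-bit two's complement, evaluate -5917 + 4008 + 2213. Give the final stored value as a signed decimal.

-5917 + 4008 = -1909 (11100010001011)
-1909 + 2213 = 304 (00000100110000)

304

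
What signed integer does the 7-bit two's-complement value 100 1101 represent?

-51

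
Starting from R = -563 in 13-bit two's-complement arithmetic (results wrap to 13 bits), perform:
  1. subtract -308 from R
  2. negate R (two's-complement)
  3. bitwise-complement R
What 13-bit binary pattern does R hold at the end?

1111100000000

Start: R = -563 = 1110111001101.
R = -563 − (-308) = -255 = 1111100000001
R = −(-255) = 255 = 0000011111111
R = NOT 0000011111111 = 1111100000000 = -256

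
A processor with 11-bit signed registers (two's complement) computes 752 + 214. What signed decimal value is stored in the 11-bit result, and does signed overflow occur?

966; no overflow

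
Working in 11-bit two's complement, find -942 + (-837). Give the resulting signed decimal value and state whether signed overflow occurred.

-942 → 10001010010
-837 → 10010111011
  10001010010
+ 10010111011
= 00100001101  (discard carry-out 1)
Result 00100001101: MSB = 0 → value 269.
Both addends are negative but the stored result is non-negative: signed overflow. The true value -942 + (-837) = -1779 lies outside [-1024, 1023].

269; overflow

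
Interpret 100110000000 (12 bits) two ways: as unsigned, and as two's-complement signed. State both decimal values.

unsigned = 2432, signed = -1664

Unsigned: 100110000000 = 2432.
Signed: MSB=1 → 2432 − 4096 = -1664.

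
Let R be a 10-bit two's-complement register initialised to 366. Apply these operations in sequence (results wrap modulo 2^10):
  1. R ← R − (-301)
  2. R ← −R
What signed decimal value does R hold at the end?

357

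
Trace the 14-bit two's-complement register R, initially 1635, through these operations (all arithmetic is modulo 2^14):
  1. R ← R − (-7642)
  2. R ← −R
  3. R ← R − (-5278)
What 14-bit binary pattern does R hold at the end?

11000001100001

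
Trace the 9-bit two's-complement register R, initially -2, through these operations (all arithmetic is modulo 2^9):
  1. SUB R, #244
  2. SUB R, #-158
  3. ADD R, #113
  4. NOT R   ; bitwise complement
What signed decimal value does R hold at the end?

-26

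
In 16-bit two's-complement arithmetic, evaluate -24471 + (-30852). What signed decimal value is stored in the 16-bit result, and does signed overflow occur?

-24471 → 1010000001101001
-30852 → 1000011101111100
  1010000001101001
+ 1000011101111100
= 0010011111100101  (discard carry-out 1)
Result 0010011111100101: MSB = 0 → value 10213.
Both addends are negative but the stored result is non-negative: signed overflow. The true value -24471 + (-30852) = -55323 lies outside [-32768, 32767].

10213; overflow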